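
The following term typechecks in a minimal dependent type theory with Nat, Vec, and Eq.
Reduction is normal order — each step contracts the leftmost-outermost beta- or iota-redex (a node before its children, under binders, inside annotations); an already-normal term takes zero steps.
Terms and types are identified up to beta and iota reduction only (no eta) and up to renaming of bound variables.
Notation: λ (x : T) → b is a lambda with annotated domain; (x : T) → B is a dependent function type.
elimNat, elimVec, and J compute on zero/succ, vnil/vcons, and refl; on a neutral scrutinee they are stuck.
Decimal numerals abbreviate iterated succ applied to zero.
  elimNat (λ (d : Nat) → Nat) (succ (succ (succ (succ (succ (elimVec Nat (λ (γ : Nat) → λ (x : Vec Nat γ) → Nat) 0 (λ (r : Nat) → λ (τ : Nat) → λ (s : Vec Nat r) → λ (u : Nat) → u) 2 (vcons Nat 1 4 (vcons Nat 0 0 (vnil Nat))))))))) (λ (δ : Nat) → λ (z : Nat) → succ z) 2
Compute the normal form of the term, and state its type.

resulting normal form:
  7
type:
  Nat


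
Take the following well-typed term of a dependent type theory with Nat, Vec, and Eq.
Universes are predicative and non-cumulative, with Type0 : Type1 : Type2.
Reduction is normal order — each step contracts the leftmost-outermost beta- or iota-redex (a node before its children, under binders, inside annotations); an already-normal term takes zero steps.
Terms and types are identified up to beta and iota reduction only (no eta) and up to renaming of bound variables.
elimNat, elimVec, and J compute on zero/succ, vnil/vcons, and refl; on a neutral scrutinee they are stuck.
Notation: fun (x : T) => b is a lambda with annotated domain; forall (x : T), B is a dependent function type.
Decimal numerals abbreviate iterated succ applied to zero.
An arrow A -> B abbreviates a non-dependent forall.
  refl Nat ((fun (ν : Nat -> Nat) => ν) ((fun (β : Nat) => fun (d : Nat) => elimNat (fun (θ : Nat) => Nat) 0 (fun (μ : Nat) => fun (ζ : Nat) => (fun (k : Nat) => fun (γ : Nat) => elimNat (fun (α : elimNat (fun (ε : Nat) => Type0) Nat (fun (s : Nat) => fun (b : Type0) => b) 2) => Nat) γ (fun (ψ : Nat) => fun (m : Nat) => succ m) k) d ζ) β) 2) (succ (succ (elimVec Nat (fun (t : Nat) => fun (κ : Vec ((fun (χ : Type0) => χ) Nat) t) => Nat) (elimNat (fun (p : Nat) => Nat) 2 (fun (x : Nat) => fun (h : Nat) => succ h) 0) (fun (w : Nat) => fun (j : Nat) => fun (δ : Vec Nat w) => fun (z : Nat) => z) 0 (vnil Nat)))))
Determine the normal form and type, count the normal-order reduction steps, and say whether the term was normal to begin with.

resulting normal form:
  refl Nat 8
inferred type:
  Eq Nat 8 8
reduction steps (normal order): 58
started in normal form: no
first redex: a beta-redex


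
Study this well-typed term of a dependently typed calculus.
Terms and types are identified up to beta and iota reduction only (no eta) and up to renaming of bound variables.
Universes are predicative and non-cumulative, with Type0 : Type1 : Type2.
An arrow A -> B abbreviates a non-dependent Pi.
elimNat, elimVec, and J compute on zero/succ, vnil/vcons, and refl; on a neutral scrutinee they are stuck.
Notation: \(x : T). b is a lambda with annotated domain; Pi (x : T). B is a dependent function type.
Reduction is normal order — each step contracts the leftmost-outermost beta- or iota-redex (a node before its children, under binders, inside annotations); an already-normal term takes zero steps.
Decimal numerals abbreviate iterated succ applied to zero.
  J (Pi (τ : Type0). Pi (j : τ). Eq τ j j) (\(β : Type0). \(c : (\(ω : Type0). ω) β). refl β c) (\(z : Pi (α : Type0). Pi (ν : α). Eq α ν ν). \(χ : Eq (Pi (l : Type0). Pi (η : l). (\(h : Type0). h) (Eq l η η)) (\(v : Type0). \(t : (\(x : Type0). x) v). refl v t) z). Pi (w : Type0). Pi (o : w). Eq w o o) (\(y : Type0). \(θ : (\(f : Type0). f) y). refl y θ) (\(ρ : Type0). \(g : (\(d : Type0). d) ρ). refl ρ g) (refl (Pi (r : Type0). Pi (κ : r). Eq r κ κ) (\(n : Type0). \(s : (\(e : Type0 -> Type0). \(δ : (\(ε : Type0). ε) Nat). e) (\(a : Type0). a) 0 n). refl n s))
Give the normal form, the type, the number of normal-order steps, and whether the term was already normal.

normal form:
  \(τ : Type0). \(j : τ). refl τ j
type:
  Pi (τ : Type0). Pi (j : τ). Eq τ j j
normal-order step count: 2
already normal: no
first contracted redex: a J iota-redex


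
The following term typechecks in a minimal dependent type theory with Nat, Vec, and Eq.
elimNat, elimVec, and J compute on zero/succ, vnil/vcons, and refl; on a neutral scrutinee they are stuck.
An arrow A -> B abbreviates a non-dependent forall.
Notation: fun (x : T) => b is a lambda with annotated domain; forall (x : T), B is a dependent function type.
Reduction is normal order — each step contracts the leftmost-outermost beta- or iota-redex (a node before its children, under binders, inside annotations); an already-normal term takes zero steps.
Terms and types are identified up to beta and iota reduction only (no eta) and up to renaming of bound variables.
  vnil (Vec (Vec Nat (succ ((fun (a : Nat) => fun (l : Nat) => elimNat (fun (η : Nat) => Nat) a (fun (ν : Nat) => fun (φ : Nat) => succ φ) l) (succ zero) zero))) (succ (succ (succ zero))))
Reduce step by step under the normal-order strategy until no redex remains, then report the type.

normal-order reduction:
  vnil (Vec (Vec Nat (succ ((fun (a : Nat) => fun (l : Nat) => elimNat (fun (η : Nat) => Nat) a (fun (ν : Nat) => fun (φ : Nat) => succ φ) l) (succ zero) zero))) (succ (succ (succ zero))))
  ~> vnil (Vec (Vec Nat (succ ((fun (a : Nat) => elimNat (fun (l : Nat) => Nat) (succ zero) (fun (η : Nat) => fun (ν : Nat) => succ ν) a) zero))) (succ (succ (succ zero))))
  ~> vnil (Vec (Vec Nat (succ (elimNat (fun (a : Nat) => Nat) (succ zero) (fun (l : Nat) => fun (η : Nat) => succ η) zero))) (succ (succ (succ zero))))
  ~> vnil (Vec (Vec Nat (succ (succ zero))) (succ (succ (succ zero))))
the term's type:
  Vec (Vec (Vec Nat (succ (succ zero))) (succ (succ (succ zero)))) zero


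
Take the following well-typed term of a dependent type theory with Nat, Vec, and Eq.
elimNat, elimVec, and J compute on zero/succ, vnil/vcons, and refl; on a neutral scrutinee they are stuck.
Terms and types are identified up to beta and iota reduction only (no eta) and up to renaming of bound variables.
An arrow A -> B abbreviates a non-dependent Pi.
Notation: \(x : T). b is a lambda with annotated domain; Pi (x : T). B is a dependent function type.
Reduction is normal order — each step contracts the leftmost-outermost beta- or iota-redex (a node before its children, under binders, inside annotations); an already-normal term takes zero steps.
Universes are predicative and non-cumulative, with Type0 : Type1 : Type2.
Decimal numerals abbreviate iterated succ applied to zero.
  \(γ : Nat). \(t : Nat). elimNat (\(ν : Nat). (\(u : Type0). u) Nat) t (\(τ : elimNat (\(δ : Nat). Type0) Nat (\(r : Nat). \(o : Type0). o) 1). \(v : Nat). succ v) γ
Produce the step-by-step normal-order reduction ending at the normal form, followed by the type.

reduction (normal order):
  \(γ : Nat). \(t : Nat). elimNat (\(ν : Nat). (\(u : Type0). u) Nat) t (\(τ : elimNat (\(δ : Nat). Type0) Nat (\(r : Nat). \(o : Type0). o) 1). \(v : Nat). succ v) γ
  ~> \(γ : Nat). \(t : Nat). elimNat (\(ν : Nat). Nat) t (\(u : elimNat (\(τ : Nat). Type0) Nat (\(δ : Nat). \(r : Type0). r) 1). \(o : Nat). succ o) γ
  ~> \(γ : Nat). \(t : Nat). elimNat (\(ν : Nat). Nat) t (\(u : (\(τ : Nat). \(δ : Type0). δ) 0 (elimNat (\(r : Nat). Type0) Nat (\(o : Nat). \(v : Type0). v) 0)). \(d : Nat). succ d) γ
  ~> \(γ : Nat). \(t : Nat). elimNat (\(ν : Nat). Nat) t (\(u : (\(τ : Type0). τ) (elimNat (\(δ : Nat). Type0) Nat (\(r : Nat). \(o : Type0). o) 0)). \(v : Nat). succ v) γ
  ~> \(γ : Nat). \(t : Nat). elimNat (\(ν : Nat). Nat) t (\(u : elimNat (\(τ : Nat). Type0) Nat (\(δ : Nat). \(r : Type0). r) 0). \(o : Nat). succ o) γ
  ~> \(γ : Nat). \(t : Nat). elimNat (\(ν : Nat). Nat) t (\(u : Nat). \(τ : Nat). succ τ) γ
inferred type:
  Nat -> Nat -> Nat


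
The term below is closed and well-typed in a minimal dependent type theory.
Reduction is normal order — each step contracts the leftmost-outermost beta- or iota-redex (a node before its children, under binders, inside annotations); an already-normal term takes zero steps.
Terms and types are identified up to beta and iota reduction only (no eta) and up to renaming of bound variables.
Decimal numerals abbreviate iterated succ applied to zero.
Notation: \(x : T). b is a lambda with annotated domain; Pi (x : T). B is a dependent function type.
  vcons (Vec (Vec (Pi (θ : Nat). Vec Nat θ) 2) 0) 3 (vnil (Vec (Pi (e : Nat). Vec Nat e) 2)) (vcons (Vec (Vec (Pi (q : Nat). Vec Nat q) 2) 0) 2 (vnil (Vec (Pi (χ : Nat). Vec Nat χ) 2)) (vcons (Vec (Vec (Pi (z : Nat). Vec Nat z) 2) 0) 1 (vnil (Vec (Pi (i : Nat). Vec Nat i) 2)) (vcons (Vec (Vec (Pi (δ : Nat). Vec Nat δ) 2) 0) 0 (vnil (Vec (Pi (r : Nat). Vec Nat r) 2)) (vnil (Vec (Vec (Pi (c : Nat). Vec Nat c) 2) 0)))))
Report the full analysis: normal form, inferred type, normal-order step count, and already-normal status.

reduced normal form:
  vcons (Vec (Vec (Pi (θ : Nat). Vec Nat θ) 2) 0) 3 (vnil (Vec (Pi (e : Nat). Vec Nat e) 2)) (vcons (Vec (Vec (Pi (q : Nat). Vec Nat q) 2) 0) 2 (vnil (Vec (Pi (χ : Nat). Vec Nat χ) 2)) (vcons (Vec (Vec (Pi (z : Nat). Vec Nat z) 2) 0) 1 (vnil (Vec (Pi (i : Nat). Vec Nat i) 2)) (vcons (Vec (Vec (Pi (δ : Nat). Vec Nat δ) 2) 0) 0 (vnil (Vec (Pi (r : Nat). Vec Nat r) 2)) (vnil (Vec (Vec (Pi (c : Nat). Vec Nat c) 2) 0)))))
the term's type:
  Vec (Vec (Vec (Pi (θ : Nat). Vec Nat θ) 2) 0) 4
steps to reach normal form (normal order): 0
already normal: yes


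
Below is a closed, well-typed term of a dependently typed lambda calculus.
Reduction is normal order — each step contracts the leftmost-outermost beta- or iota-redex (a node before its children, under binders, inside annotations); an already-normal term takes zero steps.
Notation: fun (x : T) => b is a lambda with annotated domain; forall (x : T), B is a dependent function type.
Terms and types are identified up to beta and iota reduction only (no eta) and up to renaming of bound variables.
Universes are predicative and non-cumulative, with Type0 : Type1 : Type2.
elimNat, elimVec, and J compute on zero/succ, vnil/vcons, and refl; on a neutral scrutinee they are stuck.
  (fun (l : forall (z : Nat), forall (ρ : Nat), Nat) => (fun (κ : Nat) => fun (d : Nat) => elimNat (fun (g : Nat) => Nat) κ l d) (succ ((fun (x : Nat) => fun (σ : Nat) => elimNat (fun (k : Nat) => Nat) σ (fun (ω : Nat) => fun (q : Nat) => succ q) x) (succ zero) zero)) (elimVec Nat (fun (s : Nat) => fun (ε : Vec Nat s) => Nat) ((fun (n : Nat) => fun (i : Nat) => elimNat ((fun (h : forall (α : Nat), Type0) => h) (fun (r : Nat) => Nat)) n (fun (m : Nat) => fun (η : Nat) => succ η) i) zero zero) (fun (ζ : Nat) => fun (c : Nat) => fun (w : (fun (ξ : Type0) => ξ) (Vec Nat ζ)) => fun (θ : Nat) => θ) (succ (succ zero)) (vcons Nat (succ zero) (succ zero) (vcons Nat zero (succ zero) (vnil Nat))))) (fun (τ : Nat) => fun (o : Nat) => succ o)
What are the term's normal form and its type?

normal form:
  succ (succ zero)
the term's type:
  Nat
observation: 24 normal-order steps normalize the term, beginning with a beta-redex.


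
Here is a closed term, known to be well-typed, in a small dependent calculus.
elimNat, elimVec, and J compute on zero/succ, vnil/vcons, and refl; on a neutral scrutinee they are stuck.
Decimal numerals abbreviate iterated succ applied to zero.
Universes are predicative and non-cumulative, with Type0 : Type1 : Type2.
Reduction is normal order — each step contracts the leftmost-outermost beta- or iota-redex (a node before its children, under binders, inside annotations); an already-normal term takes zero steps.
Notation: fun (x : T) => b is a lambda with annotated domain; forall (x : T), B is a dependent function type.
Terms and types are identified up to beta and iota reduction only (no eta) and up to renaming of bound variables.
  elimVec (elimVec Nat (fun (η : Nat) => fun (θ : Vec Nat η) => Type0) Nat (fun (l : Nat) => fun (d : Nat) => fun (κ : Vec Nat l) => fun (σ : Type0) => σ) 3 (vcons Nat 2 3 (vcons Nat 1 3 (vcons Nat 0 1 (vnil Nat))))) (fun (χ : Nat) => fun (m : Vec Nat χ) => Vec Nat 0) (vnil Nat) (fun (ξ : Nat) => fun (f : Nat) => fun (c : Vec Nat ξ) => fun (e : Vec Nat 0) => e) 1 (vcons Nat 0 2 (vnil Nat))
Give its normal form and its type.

normal form:
  vnil Nat
the term's type:
  Vec Nat 0
observation: the leftmost-outermost redex is an elimVec iota-redex, and normalization takes 6 steps.


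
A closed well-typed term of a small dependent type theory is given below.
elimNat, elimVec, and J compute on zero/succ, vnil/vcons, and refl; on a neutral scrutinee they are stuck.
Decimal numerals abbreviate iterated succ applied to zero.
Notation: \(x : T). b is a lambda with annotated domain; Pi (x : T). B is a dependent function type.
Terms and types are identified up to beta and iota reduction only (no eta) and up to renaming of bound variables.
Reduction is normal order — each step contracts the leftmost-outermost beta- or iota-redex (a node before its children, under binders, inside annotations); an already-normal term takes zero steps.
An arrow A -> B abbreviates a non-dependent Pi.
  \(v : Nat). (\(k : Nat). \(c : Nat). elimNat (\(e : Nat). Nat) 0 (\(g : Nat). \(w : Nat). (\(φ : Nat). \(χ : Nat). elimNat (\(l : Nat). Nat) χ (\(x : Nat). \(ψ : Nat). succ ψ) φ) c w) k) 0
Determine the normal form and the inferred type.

reduced normal form:
  \(v : Nat). \(k : Nat). 0
the term's type:
  Nat -> Nat -> Nat


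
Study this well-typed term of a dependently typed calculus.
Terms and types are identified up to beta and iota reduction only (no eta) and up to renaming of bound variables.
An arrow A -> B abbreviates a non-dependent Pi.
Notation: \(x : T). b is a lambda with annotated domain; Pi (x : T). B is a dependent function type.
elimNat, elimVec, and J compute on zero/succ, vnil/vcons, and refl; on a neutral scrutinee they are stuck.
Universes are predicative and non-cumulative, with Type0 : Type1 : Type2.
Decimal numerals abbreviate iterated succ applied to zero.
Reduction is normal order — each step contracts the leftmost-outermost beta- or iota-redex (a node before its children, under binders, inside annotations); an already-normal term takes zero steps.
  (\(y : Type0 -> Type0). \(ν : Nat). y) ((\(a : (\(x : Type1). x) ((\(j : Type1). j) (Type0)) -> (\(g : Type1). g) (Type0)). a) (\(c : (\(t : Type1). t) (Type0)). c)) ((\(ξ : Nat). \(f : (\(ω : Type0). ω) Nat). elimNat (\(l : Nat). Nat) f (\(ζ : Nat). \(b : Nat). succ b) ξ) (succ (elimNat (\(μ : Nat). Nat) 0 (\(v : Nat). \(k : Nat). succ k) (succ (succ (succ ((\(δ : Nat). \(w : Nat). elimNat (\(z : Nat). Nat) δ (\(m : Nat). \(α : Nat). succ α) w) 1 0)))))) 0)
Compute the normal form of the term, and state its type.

resulting normal form:
  \(y : Type0). y
the term's type:
  Type0 -> Type0


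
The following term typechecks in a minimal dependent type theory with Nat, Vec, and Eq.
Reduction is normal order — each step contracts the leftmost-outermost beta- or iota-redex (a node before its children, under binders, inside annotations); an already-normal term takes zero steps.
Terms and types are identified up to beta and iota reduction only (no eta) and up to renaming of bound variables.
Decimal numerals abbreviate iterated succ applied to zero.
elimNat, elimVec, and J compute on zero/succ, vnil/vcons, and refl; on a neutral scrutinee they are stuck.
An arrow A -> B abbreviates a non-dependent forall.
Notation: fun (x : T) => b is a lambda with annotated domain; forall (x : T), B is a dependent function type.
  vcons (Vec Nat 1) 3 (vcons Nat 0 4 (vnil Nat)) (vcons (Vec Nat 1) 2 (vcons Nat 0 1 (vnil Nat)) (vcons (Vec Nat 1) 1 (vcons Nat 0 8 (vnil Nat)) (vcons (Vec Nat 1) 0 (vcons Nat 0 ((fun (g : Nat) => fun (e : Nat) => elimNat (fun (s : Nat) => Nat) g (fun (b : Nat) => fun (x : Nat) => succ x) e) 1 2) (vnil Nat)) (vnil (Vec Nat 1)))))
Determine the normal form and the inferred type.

reduced normal form:
  vcons (Vec Nat 1) 3 (vcons Nat 0 4 (vnil Nat)) (vcons (Vec Nat 1) 2 (vcons Nat 0 1 (vnil Nat)) (vcons (Vec Nat 1) 1 (vcons Nat 0 8 (vnil Nat)) (vcons (Vec Nat 1) 0 (vcons Nat 0 3 (vnil Nat)) (vnil (Vec Nat 1)))))
type:
  Vec (Vec Nat 1) 4


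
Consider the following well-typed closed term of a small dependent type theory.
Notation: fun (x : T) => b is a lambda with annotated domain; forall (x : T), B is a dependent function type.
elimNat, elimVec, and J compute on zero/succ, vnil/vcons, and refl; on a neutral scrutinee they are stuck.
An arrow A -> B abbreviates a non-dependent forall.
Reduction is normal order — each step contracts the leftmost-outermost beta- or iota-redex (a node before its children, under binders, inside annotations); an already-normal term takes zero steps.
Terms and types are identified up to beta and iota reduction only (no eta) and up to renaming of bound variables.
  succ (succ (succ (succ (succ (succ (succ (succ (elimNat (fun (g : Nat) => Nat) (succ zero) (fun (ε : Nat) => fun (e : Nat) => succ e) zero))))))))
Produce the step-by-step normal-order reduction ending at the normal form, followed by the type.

normal-order reduction:
  succ (succ (succ (succ (succ (succ (succ (succ (elimNat (fun (g : Nat) => Nat) (succ zero) (fun (ε : Nat) => fun (e : Nat) => succ e) zero))))))))
  ~> succ (succ (succ (succ (succ (succ (succ (succ (succ zero))))))))
type:
  Nat


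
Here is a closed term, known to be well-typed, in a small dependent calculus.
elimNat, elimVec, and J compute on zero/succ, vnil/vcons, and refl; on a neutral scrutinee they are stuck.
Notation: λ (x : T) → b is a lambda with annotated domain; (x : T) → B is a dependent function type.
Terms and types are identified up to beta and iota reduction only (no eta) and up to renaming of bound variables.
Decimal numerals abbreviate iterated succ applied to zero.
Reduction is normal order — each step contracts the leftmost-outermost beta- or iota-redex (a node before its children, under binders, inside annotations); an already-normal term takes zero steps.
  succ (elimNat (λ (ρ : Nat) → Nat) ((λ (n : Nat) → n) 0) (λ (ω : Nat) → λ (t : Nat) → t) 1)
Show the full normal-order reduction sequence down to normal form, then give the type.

normal-order reduction sequence:
  succ (elimNat (λ (ρ : Nat) → Nat) ((λ (n : Nat) → n) 0) (λ (ω : Nat) → λ (t : Nat) → t) 1)
  ~> succ ((λ (ρ : Nat) → λ (n : Nat) → n) 0 (elimNat (λ (ω : Nat) → Nat) ((λ (t : Nat) → t) 0) (λ (α : Nat) → λ (z : Nat) → z) 0))
  ~> succ ((λ (ρ : Nat) → ρ) (elimNat (λ (n : Nat) → Nat) ((λ (ω : Nat) → ω) 0) (λ (t : Nat) → λ (α : Nat) → α) 0))
  ~> succ (elimNat (λ (ρ : Nat) → Nat) ((λ (n : Nat) → n) 0) (λ (ω : Nat) → λ (t : Nat) → t) 0)
  ~> succ ((λ (ρ : Nat) → ρ) 0)
  ~> 1
type:
  Nat


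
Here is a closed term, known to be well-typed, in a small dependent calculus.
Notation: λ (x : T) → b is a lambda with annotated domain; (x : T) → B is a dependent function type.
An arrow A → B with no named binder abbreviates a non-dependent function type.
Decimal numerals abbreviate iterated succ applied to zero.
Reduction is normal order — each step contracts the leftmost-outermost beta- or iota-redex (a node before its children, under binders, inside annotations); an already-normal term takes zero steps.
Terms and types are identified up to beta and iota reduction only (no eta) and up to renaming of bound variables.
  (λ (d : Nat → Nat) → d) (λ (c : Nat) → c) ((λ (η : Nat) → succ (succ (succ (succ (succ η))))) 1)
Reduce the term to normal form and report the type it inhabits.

reduced normal form:
  6
the term's type:
  Nat
observation: 3 normal-order steps normalize the term, beginning with a beta-redex.


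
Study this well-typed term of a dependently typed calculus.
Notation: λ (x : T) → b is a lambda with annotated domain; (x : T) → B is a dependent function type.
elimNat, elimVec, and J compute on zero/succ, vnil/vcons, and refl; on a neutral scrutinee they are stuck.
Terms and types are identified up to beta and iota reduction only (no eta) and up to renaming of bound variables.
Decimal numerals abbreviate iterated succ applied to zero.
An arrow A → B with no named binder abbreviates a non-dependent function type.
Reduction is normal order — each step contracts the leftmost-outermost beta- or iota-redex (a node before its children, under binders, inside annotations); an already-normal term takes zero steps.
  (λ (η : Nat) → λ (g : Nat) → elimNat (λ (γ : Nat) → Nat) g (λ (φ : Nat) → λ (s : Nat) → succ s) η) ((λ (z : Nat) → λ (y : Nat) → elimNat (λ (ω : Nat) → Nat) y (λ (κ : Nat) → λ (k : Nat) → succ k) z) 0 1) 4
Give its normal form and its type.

reduced normal form:
  5
type:
  Nat
observation: the leftmost-outermost redex is a beta-redex, and normalization takes 9 steps.


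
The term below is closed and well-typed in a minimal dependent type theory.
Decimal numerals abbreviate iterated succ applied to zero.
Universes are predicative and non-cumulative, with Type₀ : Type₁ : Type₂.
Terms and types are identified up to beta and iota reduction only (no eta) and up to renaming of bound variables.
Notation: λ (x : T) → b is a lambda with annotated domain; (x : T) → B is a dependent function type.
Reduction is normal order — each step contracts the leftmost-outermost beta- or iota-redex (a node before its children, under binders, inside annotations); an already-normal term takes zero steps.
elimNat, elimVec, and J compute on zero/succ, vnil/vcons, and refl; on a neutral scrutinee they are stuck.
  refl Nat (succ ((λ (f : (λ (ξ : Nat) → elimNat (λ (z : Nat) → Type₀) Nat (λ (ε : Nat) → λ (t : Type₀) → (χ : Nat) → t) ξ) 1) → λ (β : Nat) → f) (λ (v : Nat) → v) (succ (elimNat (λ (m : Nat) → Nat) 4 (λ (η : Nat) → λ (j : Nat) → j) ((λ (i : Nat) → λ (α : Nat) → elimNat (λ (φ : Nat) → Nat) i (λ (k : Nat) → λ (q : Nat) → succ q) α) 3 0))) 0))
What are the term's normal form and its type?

normal form:
  refl Nat 1
inferred type:
  Eq Nat 1 1
observation: normalization takes exactly 3 steps under the normal-order strategy.


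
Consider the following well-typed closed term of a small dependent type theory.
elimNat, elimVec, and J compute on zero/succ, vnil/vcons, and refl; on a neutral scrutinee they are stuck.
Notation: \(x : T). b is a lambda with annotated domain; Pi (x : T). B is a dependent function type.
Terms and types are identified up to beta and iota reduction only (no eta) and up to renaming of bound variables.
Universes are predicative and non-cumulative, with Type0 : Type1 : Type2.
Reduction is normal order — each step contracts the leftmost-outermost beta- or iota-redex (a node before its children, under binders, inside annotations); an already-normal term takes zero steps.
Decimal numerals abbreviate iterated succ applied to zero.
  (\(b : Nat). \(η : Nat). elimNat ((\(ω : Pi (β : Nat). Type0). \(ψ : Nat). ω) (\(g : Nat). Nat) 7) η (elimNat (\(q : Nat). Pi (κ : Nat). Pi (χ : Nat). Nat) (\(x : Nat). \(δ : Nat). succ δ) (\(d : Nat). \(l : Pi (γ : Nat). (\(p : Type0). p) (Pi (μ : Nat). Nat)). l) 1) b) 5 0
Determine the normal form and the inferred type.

reduced normal form:
  5
inferred type:
  Nat
observation: the leftmost-outermost redex is a beta-redex, and normalization takes 38 steps.


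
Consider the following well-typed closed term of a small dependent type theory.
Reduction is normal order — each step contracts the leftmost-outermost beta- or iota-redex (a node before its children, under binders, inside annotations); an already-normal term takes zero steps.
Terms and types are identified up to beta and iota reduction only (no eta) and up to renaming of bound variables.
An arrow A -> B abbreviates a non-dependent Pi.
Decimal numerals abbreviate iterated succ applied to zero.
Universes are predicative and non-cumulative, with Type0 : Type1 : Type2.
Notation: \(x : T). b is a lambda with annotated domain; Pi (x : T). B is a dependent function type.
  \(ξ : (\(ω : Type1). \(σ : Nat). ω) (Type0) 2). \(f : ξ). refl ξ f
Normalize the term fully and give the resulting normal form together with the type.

resulting normal form:
  \(ξ : Type0). \(ω : ξ). refl ξ ω
the term's type:
  Pi (ξ : Type0). Pi (ω : ξ). Eq ξ ω ω
observation: normalization takes exactly 2 steps under the normal-order strategy.


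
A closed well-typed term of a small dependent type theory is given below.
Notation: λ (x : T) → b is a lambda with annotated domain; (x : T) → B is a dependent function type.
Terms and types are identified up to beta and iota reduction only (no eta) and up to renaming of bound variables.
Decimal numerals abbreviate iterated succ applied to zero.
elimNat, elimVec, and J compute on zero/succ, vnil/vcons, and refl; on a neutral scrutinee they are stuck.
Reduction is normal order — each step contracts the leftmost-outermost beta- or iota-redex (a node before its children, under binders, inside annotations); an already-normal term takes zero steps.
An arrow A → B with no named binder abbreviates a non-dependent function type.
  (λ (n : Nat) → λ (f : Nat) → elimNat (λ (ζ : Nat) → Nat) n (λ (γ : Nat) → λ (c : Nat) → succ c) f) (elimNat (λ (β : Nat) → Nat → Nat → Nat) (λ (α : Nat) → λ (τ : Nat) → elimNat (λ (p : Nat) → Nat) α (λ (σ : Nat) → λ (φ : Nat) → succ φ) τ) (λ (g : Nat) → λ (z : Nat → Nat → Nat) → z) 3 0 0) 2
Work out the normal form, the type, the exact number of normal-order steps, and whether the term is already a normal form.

reduced normal form:
  2
inferred type:
  Nat
reduction steps (normal order): 22
term was already normal: no
first contracted redex: a beta-redex


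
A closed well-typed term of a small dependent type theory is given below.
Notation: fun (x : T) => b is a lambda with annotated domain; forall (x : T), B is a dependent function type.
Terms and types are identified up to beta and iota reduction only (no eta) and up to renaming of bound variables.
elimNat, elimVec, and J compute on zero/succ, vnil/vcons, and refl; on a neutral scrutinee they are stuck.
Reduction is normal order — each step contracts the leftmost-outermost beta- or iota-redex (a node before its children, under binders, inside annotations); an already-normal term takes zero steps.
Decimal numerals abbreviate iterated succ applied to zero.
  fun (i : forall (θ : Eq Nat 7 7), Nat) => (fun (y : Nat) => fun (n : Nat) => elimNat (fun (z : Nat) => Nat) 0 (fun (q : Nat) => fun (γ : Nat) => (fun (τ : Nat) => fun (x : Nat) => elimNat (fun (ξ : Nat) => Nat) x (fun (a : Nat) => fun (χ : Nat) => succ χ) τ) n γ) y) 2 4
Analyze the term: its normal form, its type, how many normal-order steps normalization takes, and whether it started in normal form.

reduced normal form:
  fun (i : forall (θ : Eq Nat 7 7), Nat) => 8
inferred type:
  forall (i : forall (θ : Eq Nat 7 7), Nat), Nat
reduction steps (normal order): 39
started in normal form: no
first contracted redex: a beta-redex


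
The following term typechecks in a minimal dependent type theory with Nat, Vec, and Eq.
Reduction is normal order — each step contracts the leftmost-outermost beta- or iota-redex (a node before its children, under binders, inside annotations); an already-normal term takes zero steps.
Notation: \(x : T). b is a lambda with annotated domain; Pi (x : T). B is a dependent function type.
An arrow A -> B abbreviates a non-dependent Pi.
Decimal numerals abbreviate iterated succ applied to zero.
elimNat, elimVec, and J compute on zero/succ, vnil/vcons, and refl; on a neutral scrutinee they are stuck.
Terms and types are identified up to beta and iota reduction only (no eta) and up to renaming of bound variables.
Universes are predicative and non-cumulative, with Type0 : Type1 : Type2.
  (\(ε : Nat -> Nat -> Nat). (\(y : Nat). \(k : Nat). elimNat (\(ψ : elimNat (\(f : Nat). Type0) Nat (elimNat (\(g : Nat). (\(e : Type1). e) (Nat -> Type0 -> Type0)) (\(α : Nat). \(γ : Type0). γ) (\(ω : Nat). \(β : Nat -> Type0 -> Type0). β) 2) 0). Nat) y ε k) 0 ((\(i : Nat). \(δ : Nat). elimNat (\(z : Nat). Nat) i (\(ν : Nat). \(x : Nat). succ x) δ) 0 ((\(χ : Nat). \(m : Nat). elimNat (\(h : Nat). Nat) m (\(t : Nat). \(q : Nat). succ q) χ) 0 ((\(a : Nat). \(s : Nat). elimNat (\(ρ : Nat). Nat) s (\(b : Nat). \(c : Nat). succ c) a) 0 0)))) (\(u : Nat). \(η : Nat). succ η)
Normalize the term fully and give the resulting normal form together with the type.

normal form:
  0
the term's type:
  Nat
observation: the first redex contracted is a beta-redex; the normal form is reached in 14 normal-order steps.


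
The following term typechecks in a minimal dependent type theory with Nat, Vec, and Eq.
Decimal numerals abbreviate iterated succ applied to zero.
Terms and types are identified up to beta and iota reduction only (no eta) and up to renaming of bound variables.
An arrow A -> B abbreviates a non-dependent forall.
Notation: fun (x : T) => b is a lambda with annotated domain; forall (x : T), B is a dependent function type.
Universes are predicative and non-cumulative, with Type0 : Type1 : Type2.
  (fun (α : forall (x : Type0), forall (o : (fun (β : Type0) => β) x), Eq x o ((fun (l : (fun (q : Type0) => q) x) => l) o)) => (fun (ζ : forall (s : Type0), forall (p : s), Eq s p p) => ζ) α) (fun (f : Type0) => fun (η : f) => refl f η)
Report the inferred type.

type:
  forall (α : Type0), forall (x : α), Eq α x x


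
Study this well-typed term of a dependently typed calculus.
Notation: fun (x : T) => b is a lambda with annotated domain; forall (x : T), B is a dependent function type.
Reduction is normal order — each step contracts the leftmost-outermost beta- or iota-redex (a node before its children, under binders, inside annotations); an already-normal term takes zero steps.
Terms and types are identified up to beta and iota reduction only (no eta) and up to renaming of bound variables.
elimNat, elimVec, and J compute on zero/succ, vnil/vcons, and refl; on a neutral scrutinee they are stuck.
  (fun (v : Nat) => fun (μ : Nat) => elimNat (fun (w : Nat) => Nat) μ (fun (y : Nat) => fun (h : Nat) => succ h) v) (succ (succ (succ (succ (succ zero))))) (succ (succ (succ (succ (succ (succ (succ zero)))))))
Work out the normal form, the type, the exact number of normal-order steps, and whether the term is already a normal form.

reduced normal form:
  succ (succ (succ (succ (succ (succ (succ (succ (succ (succ (succ (succ zero)))))))))))
inferred type:
  Nat
reduction steps (normal order): 18
started in normal form: no
first redex: a beta-redex


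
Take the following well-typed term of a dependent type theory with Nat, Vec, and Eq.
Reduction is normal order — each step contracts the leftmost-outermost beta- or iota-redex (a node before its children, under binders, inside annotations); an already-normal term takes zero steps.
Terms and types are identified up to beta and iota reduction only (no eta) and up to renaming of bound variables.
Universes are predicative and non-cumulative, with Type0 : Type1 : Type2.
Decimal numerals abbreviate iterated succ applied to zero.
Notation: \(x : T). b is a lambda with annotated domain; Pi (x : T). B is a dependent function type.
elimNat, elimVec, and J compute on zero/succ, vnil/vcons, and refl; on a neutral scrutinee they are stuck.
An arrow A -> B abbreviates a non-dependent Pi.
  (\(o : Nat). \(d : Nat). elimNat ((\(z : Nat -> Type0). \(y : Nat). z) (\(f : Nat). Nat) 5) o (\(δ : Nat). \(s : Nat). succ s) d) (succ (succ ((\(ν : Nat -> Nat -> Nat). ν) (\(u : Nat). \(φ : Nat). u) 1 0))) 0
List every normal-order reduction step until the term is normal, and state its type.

reduction (normal order):
  (\(o : Nat). \(d : Nat). elimNat ((\(z : Nat -> Type0). \(y : Nat). z) (\(f : Nat). Nat) 5) o (\(δ : Nat). \(s : Nat). succ s) d) (succ (succ ((\(ν : Nat -> Nat -> Nat). ν) (\(u : Nat). \(φ : Nat). u) 1 0))) 0
  ~> (\(o : Nat). elimNat ((\(d : Nat -> Type0). \(z : Nat). d) (\(y : Nat). Nat) 5) (succ (succ ((\(f : Nat -> Nat -> Nat). f) (\(δ : Nat). \(s : Nat). δ) 1 0))) (\(ν : Nat). \(u : Nat). succ u) o) 0
  ~> elimNat ((\(o : Nat -> Type0). \(d : Nat). o) (\(z : Nat). Nat) 5) (succ (succ ((\(y : Nat -> Nat -> Nat). y) (\(f : Nat). \(δ : Nat). f) 1 0))) (\(s : Nat). \(ν : Nat). succ ν) 0
  ~> succ (succ ((\(o : Nat -> Nat -> Nat). o) (\(d : Nat). \(z : Nat). d) 1 0))
  ~> succ (succ ((\(o : Nat). \(d : Nat). o) 1 0))
  ~> succ (succ ((\(o : Nat). 1) 0))
  ~> 3
type:
  Nat


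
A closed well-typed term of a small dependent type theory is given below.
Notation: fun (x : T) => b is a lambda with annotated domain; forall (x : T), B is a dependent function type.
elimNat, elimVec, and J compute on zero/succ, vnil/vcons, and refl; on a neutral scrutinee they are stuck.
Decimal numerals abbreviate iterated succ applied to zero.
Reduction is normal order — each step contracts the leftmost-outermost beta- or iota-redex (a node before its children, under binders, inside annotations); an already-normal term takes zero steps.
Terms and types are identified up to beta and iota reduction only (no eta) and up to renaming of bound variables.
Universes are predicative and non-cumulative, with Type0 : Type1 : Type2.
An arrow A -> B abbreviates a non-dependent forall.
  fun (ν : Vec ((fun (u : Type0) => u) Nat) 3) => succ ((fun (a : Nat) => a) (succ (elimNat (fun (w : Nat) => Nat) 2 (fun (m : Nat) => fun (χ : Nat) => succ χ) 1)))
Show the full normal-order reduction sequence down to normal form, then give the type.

reduction (normal order):
  fun (ν : Vec ((fun (u : Type0) => u) Nat) 3) => succ ((fun (a : Nat) => a) (succ (elimNat (fun (w : Nat) => Nat) 2 (fun (m : Nat) => fun (χ : Nat) => succ χ) 1)))
  ~> fun (ν : Vec Nat 3) => succ ((fun (u : Nat) => u) (succ (elimNat (fun (a : Nat) => Nat) 2 (fun (w : Nat) => fun (m : Nat) => succ m) 1)))
  ~> fun (ν : Vec Nat 3) => succ (succ (elimNat (fun (u : Nat) => Nat) 2 (fun (a : Nat) => fun (w : Nat) => succ w) 1))
  ~> fun (ν : Vec Nat 3) => succ (succ ((fun (u : Nat) => fun (a : Nat) => succ a) 0 (elimNat (fun (w : Nat) => Nat) 2 (fun (m : Nat) => fun (χ : Nat) => succ χ) 0)))
  ~> fun (ν : Vec Nat 3) => succ (succ ((fun (u : Nat) => succ u) (elimNat (fun (a : Nat) => Nat) 2 (fun (w : Nat) => fun (m : Nat) => succ m) 0)))
  ~> fun (ν : Vec Nat 3) => succ (succ (succ (elimNat (fun (u : Nat) => Nat) 2 (fun (a : Nat) => fun (w : Nat) => succ w) 0)))
  ~> fun (ν : Vec Nat 3) => 5
inferred type:
  Vec Nat 3 -> Nat


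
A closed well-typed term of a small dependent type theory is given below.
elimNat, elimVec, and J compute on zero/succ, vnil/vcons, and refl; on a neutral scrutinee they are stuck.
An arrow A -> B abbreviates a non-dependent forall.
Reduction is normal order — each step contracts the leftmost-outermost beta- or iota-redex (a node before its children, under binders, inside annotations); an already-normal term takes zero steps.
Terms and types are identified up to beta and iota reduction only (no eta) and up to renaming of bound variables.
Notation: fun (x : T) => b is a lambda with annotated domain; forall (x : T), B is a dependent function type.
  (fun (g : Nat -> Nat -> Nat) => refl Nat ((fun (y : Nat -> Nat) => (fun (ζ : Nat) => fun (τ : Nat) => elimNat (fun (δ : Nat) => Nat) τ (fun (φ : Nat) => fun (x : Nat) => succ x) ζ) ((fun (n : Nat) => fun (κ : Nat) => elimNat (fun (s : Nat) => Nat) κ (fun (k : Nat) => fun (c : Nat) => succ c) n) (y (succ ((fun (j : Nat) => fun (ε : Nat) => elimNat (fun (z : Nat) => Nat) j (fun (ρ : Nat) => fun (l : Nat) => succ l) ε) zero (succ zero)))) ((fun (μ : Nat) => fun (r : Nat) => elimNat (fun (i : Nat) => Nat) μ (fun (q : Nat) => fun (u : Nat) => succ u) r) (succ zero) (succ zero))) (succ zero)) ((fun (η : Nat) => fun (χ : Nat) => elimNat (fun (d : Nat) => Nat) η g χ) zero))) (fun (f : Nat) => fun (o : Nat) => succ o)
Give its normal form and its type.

normal form:
  refl Nat (succ (succ (succ (succ (succ zero)))))
inferred type:
  Eq Nat (succ (succ (succ (succ (succ zero))))) (succ (succ (succ (succ (succ zero)))))


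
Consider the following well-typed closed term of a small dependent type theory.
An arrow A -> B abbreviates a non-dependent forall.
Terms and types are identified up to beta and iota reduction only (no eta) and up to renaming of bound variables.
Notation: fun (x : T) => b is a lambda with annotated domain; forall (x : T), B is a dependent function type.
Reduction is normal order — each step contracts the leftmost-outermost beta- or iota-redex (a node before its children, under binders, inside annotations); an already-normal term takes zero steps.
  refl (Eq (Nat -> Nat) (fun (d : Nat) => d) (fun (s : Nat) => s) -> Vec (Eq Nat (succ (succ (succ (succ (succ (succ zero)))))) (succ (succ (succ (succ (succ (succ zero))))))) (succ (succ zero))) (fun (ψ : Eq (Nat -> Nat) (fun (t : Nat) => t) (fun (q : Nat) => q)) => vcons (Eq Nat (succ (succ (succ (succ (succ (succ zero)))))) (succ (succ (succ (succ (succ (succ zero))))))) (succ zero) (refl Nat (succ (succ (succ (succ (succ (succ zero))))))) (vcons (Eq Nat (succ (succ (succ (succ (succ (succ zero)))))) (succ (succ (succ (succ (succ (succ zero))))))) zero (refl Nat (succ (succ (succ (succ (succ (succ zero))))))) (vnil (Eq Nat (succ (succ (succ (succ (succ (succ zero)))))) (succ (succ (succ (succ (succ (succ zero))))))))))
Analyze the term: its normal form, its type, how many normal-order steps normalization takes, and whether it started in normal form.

normal form:
  refl (Eq (Nat -> Nat) (fun (d : Nat) => d) (fun (s : Nat) => s) -> Vec (Eq Nat (succ (succ (succ (succ (succ (succ zero)))))) (succ (succ (succ (succ (succ (succ zero))))))) (succ (succ zero))) (fun (ψ : Eq (Nat -> Nat) (fun (t : Nat) => t) (fun (q : Nat) => q)) => vcons (Eq Nat (succ (succ (succ (succ (succ (succ zero)))))) (succ (succ (succ (succ (succ (succ zero))))))) (succ zero) (refl Nat (succ (succ (succ (succ (succ (succ zero))))))) (vcons (Eq Nat (succ (succ (succ (succ (succ (succ zero)))))) (succ (succ (succ (succ (succ (succ zero))))))) zero (refl Nat (succ (succ (succ (succ (succ (succ zero))))))) (vnil (Eq Nat (succ (succ (succ (succ (succ (succ zero)))))) (succ (succ (succ (succ (succ (succ zero))))))))))
type:
  Eq (Eq (Nat -> Nat) (fun (d : Nat) => d) (fun (s : Nat) => s) -> Vec (Eq Nat (succ (succ (succ (succ (succ (succ zero)))))) (succ (succ (succ (succ (succ (succ zero))))))) (succ (succ zero))) (fun (ψ : Eq (Nat -> Nat) (fun (t : Nat) => t) (fun (q : Nat) => q)) => vcons (Eq Nat (succ (succ (succ (succ (succ (succ zero)))))) (succ (succ (succ (succ (succ (succ zero))))))) (succ zero) (refl Nat (succ (succ (succ (succ (succ (succ zero))))))) (vcons (Eq Nat (succ (succ (succ (succ (succ (succ zero)))))) (succ (succ (succ (succ (succ (succ zero))))))) zero (refl Nat (succ (succ (succ (succ (succ (succ zero))))))) (vnil (Eq Nat (succ (succ (succ (succ (succ (succ zero)))))) (succ (succ (succ (succ (succ (succ zero)))))))))) (fun (m : Eq (Nat -> Nat) (fun (a : Nat) => a) (fun (u : Nat) => u)) => vcons (Eq Nat (succ (succ (succ (succ (succ (succ zero)))))) (succ (succ (succ (succ (succ (succ zero))))))) (succ zero) (refl Nat (succ (succ (succ (succ (succ (succ zero))))))) (vcons (Eq Nat (succ (succ (succ (succ (succ (succ zero)))))) (succ (succ (succ (succ (succ (succ zero))))))) zero (refl Nat (succ (succ (succ (succ (succ (succ zero))))))) (vnil (Eq Nat (succ (succ (succ (succ (succ (succ zero)))))) (succ (succ (succ (succ (succ (succ zero))))))))))
steps to reach normal form (normal order): 0
already normal: yes


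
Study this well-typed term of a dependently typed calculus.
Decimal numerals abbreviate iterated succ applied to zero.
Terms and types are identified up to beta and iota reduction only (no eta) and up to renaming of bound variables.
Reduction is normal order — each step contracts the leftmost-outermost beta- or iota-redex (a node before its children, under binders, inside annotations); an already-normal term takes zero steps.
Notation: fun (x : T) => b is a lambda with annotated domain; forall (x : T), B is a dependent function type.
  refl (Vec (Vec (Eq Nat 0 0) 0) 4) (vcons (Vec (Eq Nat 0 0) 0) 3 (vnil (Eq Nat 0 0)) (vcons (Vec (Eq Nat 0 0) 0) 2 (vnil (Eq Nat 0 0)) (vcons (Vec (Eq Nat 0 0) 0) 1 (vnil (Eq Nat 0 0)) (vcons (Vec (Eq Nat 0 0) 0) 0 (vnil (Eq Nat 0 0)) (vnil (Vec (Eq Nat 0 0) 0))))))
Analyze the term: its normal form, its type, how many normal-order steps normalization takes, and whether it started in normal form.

normal form:
  refl (Vec (Vec (Eq Nat 0 0) 0) 4) (vcons (Vec (Eq Nat 0 0) 0) 3 (vnil (Eq Nat 0 0)) (vcons (Vec (Eq Nat 0 0) 0) 2 (vnil (Eq Nat 0 0)) (vcons (Vec (Eq Nat 0 0) 0) 1 (vnil (Eq Nat 0 0)) (vcons (Vec (Eq Nat 0 0) 0) 0 (vnil (Eq Nat 0 0)) (vnil (Vec (Eq Nat 0 0) 0))))))
inferred type:
  Eq (Vec (Vec (Eq Nat 0 0) 0) 4) (vcons (Vec (Eq Nat 0 0) 0) 3 (vnil (Eq Nat 0 0)) (vcons (Vec (Eq Nat 0 0) 0) 2 (vnil (Eq Nat 0 0)) (vcons (Vec (Eq Nat 0 0) 0) 1 (vnil (Eq Nat 0 0)) (vcons (Vec (Eq Nat 0 0) 0) 0 (vnil (Eq Nat 0 0)) (vnil (Vec (Eq Nat 0 0) 0)))))) (vcons (Vec (Eq Nat 0 0) 0) 3 (vnil (Eq Nat 0 0)) (vcons (Vec (Eq Nat 0 0) 0) 2 (vnil (Eq Nat 0 0)) (vcons (Vec (Eq Nat 0 0) 0) 1 (vnil (Eq Nat 0 0)) (vcons (Vec (Eq Nat 0 0) 0) 0 (vnil (Eq Nat 0 0)) (vnil (Vec (Eq Nat 0 0) 0))))))
normal-order step count: 0
started in normal form: yes
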